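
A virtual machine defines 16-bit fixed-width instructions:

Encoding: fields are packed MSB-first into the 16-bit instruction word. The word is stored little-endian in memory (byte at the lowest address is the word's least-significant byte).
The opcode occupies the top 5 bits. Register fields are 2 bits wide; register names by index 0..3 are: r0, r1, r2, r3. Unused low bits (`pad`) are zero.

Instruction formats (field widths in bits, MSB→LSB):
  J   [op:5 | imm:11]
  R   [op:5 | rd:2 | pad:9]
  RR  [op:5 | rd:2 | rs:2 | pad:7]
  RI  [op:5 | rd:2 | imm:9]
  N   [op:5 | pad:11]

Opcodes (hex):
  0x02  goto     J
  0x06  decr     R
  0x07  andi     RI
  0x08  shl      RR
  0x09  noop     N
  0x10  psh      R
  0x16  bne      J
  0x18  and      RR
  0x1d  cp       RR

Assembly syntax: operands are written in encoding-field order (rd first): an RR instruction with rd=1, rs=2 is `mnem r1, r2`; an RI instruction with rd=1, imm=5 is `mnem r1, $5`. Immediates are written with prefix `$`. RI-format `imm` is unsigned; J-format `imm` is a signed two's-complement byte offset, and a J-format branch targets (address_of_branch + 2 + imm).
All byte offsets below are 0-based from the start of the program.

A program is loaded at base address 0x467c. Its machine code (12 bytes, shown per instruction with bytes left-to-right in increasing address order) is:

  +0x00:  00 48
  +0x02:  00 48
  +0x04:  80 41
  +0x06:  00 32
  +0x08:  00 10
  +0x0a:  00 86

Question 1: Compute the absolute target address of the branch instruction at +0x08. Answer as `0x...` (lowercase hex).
0x4686

@+08  little-endian(00 10) = 0x1000
  opcode bits[15:11]=0x2: goto/J
  [10:0] imm=0 = $0
  target = base 0x467c + off 0x08 + 2 + imm 0 = 0x4686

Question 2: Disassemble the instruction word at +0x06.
off 0x06: read 00 32 as little → 0x3200
  opcode bits[15:11]=0x6: decr/R
  [10:9] rd=1 = r1

decr r1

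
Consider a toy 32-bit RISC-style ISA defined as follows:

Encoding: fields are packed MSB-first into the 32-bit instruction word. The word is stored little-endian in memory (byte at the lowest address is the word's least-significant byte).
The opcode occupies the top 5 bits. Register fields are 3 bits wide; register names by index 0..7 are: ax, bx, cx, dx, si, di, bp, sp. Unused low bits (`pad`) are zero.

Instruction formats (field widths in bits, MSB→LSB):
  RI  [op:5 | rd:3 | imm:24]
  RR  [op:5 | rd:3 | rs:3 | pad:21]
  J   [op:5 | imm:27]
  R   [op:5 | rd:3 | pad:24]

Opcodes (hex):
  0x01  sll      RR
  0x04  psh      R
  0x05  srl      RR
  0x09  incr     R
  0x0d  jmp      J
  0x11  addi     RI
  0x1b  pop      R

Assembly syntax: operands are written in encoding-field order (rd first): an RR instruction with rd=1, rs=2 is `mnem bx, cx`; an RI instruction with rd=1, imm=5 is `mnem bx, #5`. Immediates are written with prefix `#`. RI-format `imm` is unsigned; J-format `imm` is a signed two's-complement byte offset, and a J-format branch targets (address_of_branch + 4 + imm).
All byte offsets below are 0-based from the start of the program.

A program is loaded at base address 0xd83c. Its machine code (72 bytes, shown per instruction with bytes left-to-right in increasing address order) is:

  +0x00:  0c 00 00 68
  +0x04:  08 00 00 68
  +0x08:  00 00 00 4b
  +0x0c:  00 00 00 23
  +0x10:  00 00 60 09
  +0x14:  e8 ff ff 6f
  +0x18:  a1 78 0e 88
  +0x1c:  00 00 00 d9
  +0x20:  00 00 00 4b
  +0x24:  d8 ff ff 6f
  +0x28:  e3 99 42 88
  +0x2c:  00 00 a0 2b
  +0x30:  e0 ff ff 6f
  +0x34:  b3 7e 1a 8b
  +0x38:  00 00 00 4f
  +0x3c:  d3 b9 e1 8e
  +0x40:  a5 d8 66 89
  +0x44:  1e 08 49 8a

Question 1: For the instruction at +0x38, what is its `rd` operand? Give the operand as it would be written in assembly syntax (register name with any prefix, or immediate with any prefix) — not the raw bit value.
@+38  little-endian(00 00 00 4f) = 0x4f000000
  top 5b → 0x9 → incr [R]
  [26:24] rd=7 = sp

sp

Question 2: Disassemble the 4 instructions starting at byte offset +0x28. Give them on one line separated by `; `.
[28] e3 99 42 88 → 0x884299e3
  top 5b → 0x11 → addi [RI]
  rd@[26:24]=0x0 ⇒ ax
  imm@[23:0]=0x4299e3 ⇒ #4364771
[2c] 00 00 a0 2b → 0x2ba00000
  top 5b → 0x5 → srl [RR]
  rd@[26:24]=0x3 ⇒ dx
  rs@[23:21]=0x5 ⇒ di
[30] e0 ff ff 6f → 0x6fffffe0
  top 5b → 0xd → jmp [J]
  imm@[26:0]=0x7ffffe0 (s27→-32) ⇒ #-32
[34] b3 7e 1a 8b → 0x8b1a7eb3
  top 5b → 0x11 → addi [RI]
  rd@[26:24]=0x3 ⇒ dx
  imm@[23:0]=0x1a7eb3 ⇒ #1736371

addi ax, #4364771; srl dx, di; jmp #-32; addi dx, #1736371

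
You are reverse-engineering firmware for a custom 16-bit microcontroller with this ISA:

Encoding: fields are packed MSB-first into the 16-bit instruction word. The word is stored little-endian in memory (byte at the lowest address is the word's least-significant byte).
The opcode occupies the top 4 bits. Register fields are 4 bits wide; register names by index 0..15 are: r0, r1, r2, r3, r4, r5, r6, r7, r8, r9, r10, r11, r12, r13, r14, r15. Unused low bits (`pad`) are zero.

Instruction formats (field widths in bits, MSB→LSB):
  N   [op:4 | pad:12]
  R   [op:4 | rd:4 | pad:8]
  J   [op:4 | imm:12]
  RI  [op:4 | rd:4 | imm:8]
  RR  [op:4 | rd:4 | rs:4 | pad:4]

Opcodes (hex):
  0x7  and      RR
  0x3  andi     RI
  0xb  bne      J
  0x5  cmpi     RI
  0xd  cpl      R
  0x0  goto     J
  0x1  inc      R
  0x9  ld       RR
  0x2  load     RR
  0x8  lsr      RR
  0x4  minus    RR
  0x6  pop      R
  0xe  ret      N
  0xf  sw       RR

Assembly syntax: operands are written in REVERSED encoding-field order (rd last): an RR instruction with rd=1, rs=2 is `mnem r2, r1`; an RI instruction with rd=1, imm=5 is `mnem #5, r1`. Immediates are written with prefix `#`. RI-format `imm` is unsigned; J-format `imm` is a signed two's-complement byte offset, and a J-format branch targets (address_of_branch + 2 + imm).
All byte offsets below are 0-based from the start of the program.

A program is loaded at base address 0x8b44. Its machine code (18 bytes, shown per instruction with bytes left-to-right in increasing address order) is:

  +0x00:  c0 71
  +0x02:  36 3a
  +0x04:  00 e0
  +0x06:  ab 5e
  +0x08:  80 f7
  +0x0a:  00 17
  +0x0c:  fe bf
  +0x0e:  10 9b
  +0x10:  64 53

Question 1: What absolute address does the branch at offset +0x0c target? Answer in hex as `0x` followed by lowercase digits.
off 0x0c: read fe bf as little → 0xbffe
  top 4b → 0xb → bne [J]
  imm@[11:0]=0xffe (s12→-2) ⇒ #-2
  target = base 0x8b44 + off 0x0c + 2 + imm -2 = 0x8b50

0x8b50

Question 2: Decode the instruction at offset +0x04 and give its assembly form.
off 0x04: read 00 e0 as little → 0xe000
  op=0xe000>>12=0xe ⇒ ret (N)

ret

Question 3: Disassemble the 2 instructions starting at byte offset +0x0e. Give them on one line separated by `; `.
ld r1, r11; cmpi #100, r3

+0x0e: 10 9b ⇒ word 0x9b10 (little)
  op=0x9b10>>12=0x9 ⇒ ld (RR)
  rd@[11:8]=0xb ⇒ r11
  rs@[7:4]=0x1 ⇒ r1
+0x10: 64 53 ⇒ word 0x5364 (little)
  op=0x5364>>12=0x5 ⇒ cmpi (RI)
  rd@[11:8]=0x3 ⇒ r3
  imm@[7:0]=0x64 ⇒ #100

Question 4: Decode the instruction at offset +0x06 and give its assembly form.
[06] ab 5e → 0x5eab
  opcode bits[15:12]=0x5: cmpi/RI
  [11:8] rd=14 = r14
  [7:0] imm=171 = #171

cmpi #171, r14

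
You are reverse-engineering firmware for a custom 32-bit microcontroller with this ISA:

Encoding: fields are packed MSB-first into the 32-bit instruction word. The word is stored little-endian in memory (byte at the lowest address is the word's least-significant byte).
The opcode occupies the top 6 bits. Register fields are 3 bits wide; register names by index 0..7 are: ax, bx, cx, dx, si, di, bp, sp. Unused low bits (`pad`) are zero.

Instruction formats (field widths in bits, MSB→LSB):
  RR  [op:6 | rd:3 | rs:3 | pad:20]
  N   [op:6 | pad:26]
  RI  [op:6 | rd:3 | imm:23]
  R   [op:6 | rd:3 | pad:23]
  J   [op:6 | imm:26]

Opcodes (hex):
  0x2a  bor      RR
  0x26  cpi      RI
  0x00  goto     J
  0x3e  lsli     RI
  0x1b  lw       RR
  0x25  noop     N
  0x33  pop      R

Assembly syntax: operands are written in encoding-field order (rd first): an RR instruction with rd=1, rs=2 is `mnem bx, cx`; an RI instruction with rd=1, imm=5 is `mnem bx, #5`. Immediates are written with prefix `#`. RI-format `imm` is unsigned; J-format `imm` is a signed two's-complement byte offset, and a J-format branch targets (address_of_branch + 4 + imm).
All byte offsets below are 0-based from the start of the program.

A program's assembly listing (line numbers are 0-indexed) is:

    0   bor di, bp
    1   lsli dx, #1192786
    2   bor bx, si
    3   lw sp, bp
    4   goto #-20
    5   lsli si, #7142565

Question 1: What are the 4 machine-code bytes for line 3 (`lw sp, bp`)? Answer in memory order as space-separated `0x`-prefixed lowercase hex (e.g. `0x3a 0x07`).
0x00 0x00 0xe0 0x6f

3. lw fields op=0x1b:6|rd=7:3|rs=6:3|pad=0:20 → word 6fe00000h → 00 00 e0 6f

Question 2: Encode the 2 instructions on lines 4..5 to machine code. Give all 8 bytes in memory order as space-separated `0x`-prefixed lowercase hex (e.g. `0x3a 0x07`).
0xec 0xff 0xff 0x03 0xa5 0xfc 0x6c 0xfa

4. goto fields op=0x0:6|imm=-20:26 → word 03ffffech → ec ff ff 03
5. lsli fields op=0x3e:6|rd=4:3|imm=7142565:23 → word fa6cfca5h → a5 fc 6c fa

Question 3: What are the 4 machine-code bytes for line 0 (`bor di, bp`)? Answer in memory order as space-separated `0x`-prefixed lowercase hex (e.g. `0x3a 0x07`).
0x00 0x00 0xe0 0xaa

0. bor fields op=0x2a:6|rd=5:3|rs=6:3|pad=0:20 → word aae00000h → 00 00 e0 aa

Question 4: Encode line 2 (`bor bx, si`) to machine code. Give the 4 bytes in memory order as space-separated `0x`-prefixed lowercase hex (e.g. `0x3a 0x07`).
0x00 0x00 0xc0 0xa8

L2: bor op=0x2a:6|rd=1:3|rs=4:3|pad=0:20 ⇒ 0xa8c00000 ⇒ little 00 00 c0 a8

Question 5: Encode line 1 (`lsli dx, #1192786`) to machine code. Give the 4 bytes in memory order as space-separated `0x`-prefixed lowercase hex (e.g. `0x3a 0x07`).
line 1 (lsli): pack op=0x3e:6|rd=3:3|imm=1192786:23 = 0xf9923352; little→ 52 33 92 f9

0x52 0x33 0x92 0xf9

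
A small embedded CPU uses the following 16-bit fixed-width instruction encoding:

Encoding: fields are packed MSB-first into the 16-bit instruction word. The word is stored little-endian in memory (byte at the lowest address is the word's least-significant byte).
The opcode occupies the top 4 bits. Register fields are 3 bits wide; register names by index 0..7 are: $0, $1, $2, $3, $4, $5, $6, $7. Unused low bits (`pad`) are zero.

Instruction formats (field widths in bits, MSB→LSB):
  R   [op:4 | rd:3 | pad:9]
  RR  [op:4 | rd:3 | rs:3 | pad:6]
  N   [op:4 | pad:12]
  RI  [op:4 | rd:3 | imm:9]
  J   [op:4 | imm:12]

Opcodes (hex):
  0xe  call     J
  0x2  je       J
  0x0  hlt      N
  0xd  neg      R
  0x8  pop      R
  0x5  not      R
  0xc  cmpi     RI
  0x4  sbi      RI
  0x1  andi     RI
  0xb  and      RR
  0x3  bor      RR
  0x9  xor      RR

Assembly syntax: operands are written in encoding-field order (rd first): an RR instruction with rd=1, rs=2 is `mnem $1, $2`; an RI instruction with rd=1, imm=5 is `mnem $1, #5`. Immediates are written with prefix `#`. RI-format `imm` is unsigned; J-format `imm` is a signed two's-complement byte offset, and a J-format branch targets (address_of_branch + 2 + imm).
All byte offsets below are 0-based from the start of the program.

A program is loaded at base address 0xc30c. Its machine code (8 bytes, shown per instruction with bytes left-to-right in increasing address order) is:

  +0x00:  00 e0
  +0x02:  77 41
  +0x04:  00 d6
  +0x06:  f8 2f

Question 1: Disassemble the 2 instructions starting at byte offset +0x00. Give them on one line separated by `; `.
+0x00: 00 e0 ⇒ word 0xe000 (little)
  top 4b → 0xe → call [J]
  imm: (w>>0)&0xfff=0x0 → #0
+0x02: 77 41 ⇒ word 0x4177 (little)
  top 4b → 0x4 → sbi [RI]
  rd: (w>>9)&0x7=0x0 → $0
  imm: (w>>0)&0x1ff=0x177 → #375

call #0; sbi $0, #375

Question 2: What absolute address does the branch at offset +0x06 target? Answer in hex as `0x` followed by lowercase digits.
0xc30c

[06] f8 2f → 0x2ff8
  opcode bits[15:12]=0x2: je/J
  [11:0] imm=4088 (s12→-8) = #-8
  target = base 0xc30c + off 0x06 + 2 + imm -8 = 0xc30c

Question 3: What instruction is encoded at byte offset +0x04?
@+04  little-endian(00 d6) = 0xd600
  op=0xd600>>12=0xd ⇒ neg (R)
  [11:9] rd=3 = $3

neg $3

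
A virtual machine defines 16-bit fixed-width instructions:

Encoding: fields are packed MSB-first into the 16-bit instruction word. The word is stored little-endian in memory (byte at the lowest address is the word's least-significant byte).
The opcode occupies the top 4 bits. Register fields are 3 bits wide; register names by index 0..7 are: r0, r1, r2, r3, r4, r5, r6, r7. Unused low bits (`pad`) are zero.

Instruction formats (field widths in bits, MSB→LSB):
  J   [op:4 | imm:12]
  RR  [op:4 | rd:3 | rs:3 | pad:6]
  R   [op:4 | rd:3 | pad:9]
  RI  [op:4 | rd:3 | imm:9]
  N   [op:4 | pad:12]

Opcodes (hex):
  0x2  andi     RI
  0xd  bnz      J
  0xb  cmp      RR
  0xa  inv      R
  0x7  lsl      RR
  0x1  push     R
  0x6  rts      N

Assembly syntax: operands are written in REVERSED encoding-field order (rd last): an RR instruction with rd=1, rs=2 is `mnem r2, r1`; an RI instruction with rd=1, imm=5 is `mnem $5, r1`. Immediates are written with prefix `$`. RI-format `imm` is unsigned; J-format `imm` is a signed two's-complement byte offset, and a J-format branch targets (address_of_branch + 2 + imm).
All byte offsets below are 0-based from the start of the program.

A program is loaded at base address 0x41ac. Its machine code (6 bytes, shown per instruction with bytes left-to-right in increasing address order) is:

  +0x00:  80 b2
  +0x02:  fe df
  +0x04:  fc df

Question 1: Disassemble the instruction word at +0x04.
@+04  little-endian(fc df) = 0xdffc
  opcode bits[15:12]=0xd: bnz/J
  [11:0] imm=4092 (s12→-4) = $-4

bnz $-4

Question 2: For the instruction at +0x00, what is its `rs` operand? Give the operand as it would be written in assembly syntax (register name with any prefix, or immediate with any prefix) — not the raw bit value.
r2

+0x00: 80 b2 ⇒ word 0xb280 (little)
  opcode bits[15:12]=0xb: cmp/RR
  rd: (w>>9)&0x7=0x1 → r1
  rs: (w>>6)&0x7=0x2 → r2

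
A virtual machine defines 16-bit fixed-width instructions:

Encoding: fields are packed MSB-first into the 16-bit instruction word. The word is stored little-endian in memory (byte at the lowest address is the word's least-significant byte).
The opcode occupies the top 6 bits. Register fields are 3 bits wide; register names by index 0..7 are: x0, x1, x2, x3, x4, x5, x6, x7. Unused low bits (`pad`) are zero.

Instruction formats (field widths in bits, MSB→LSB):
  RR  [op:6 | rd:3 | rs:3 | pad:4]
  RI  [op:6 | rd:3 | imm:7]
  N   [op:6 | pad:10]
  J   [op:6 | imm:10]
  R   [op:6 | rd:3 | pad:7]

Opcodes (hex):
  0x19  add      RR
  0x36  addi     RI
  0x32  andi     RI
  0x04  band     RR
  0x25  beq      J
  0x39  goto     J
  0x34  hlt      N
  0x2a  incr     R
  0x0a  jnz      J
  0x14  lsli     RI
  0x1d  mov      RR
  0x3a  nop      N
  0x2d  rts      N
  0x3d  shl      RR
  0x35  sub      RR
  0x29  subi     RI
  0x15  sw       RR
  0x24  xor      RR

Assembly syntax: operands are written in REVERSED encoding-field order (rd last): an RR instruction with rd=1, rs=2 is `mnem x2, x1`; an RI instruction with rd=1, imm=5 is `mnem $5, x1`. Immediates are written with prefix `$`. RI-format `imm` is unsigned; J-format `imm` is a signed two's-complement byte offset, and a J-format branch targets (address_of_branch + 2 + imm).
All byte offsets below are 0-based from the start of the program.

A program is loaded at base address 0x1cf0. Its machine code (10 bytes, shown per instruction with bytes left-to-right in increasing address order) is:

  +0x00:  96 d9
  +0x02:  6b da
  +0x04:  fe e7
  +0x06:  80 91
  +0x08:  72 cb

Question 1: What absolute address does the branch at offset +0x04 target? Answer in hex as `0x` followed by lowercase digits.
0x1cf4

@+04  little-endian(fe e7) = 0xe7fe
  opcode bits[15:10]=0x39: goto/J
  imm@[9:0]=0x3fe (s10→-2) ⇒ $-2
  target = base 0x1cf0 + off 0x04 + 2 + imm -2 = 0x1cf4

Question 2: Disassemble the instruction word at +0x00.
@+00  little-endian(96 d9) = 0xd996
  opcode bits[15:10]=0x36: addi/RI
  rd: (w>>7)&0x7=0x3 → x3
  imm: (w>>0)&0x7f=0x16 → $22

addi $22, x3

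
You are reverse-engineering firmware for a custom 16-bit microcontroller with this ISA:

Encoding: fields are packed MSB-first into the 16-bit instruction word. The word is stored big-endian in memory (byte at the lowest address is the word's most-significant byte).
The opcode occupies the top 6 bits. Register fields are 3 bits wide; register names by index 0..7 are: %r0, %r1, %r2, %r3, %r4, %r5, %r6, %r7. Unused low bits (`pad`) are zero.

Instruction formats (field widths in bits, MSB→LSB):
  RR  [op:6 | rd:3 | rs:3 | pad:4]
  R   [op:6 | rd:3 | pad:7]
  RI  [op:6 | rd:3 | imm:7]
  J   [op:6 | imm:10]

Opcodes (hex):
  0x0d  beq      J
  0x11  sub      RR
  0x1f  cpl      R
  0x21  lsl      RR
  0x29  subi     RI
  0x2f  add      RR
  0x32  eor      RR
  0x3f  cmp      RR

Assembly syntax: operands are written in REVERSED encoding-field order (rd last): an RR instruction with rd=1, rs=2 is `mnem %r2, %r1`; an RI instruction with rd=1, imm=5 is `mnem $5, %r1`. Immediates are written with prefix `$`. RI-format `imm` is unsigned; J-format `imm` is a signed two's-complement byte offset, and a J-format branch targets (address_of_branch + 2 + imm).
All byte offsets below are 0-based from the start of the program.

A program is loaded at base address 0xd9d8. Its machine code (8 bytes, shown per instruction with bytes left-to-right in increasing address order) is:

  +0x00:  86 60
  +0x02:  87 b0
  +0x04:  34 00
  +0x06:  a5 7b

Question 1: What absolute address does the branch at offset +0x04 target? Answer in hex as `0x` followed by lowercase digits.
@+04  big-endian(34 00) = 0x3400
  opcode bits[15:10]=0xd: beq/J
  imm@[9:0]=0x0 ⇒ $0
  target = base 0xd9d8 + off 0x04 + 2 + imm 0 = 0xd9de

0xd9de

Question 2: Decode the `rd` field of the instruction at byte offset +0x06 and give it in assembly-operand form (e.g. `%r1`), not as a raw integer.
%r2

[06] a5 7b → 0xa57b
  op=0xa57b>>10=0x29 ⇒ subi (RI)
  [9:7] rd=2 = %r2
  [6:0] imm=123 = $123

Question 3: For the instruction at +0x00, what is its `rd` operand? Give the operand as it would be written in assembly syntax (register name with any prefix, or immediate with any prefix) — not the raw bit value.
%r4

+0x00: 86 60 ⇒ word 0x8660 (big)
  opcode bits[15:10]=0x21: lsl/RR
  [9:7] rd=4 = %r4
  [6:4] rs=6 = %r6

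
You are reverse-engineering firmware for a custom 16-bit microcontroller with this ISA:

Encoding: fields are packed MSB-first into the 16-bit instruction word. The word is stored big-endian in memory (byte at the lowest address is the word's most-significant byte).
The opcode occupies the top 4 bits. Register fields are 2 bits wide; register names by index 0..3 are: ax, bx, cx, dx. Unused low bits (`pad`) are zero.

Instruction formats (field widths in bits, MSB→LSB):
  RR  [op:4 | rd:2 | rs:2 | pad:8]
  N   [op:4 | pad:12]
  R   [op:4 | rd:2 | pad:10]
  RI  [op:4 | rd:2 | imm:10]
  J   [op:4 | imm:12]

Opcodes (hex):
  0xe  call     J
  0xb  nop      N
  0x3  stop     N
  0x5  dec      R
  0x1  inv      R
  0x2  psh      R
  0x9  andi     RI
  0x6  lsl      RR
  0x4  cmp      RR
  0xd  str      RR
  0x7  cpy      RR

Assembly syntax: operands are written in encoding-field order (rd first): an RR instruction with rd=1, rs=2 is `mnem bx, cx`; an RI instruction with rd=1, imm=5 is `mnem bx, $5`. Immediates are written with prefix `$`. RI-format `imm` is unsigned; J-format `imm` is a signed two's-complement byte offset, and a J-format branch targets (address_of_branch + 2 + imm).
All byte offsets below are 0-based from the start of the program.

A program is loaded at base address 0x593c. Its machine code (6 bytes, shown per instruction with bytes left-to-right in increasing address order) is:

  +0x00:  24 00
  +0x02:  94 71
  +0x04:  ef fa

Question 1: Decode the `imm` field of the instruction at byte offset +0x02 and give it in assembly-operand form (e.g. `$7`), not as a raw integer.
$113

[02] 94 71 → 0x9471
  top 4b → 0x9 → andi [RI]
  [11:10] rd=1 = bx
  [9:0] imm=113 = $113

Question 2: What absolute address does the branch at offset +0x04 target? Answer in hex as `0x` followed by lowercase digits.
0x593c

+0x04: ef fa ⇒ word 0xeffa (big)
  top 4b → 0xe → call [J]
  imm@[11:0]=0xffa (s12→-6) ⇒ $-6
  target = base 0x593c + off 0x04 + 2 + imm -6 = 0x593c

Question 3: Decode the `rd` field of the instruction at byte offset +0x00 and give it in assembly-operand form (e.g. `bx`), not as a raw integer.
bx

off 0x00: read 24 00 as big → 0x2400
  opcode bits[15:12]=0x2: psh/R
  rd@[11:10]=0x1 ⇒ bx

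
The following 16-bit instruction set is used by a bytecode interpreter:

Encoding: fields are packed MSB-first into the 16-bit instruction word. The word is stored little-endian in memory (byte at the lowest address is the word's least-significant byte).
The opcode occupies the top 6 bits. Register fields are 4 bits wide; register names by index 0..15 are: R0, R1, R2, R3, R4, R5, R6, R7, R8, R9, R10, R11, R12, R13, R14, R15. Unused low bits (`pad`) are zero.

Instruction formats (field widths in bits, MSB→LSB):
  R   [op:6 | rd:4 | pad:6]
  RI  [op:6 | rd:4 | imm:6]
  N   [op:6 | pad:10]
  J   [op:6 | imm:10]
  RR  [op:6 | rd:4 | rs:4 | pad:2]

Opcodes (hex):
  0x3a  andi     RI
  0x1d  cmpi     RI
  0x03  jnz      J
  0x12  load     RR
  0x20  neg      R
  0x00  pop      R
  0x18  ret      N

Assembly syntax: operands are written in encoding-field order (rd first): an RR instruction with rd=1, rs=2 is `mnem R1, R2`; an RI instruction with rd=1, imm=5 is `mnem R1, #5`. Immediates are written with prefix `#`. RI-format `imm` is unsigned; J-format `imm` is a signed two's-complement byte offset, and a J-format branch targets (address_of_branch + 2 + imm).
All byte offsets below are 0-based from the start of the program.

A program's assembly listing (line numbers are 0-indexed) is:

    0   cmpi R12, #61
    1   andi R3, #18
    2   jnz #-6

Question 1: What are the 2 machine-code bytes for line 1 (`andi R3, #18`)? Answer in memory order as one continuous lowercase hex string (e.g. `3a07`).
d2e8

line 1 (andi): pack op=0x3a:6|rd=3:4|imm=18:6 = 0xe8d2; little→ d2 e8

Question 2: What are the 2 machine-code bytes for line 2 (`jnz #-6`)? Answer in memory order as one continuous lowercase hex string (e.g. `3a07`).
fa0f

2. jnz fields op=0x3:6|imm=-6:10 → word 0ffah → fa 0f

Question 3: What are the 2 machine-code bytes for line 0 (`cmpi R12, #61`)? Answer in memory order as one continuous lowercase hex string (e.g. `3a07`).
3d77

0. cmpi fields op=0x1d:6|rd=12:4|imm=61:6 → word 773dh → 3d 77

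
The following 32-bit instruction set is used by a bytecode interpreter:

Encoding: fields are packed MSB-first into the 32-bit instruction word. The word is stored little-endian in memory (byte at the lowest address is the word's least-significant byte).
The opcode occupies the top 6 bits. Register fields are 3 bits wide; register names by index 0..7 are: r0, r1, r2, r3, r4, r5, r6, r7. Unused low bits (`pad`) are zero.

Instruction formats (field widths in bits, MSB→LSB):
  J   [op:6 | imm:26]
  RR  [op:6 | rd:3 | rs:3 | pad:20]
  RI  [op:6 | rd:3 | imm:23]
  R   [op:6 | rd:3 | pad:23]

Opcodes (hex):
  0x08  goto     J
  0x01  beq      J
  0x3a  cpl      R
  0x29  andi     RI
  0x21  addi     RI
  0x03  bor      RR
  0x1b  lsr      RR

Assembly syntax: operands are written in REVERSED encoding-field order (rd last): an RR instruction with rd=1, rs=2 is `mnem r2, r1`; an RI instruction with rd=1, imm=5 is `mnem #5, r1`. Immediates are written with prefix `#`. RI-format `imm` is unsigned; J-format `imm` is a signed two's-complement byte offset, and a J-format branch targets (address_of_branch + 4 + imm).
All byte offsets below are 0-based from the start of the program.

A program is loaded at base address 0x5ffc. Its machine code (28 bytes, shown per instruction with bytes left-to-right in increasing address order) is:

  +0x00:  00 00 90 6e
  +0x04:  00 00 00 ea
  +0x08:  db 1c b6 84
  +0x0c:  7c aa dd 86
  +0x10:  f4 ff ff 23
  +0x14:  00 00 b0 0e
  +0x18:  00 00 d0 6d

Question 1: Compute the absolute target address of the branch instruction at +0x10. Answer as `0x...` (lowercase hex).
@+10  little-endian(f4 ff ff 23) = 0x23fffff4
  op=0x23fffff4>>26=0x8 ⇒ goto (J)
  imm@[25:0]=0x3fffff4 (s26→-12) ⇒ #-12
  target = base 0x5ffc + off 0x10 + 4 + imm -12 = 0x6004

0x6004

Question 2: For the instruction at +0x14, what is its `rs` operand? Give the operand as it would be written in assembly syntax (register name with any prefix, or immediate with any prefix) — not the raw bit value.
r3

@+14  little-endian(00 00 b0 0e) = 0x0eb00000
  op=0x0eb00000>>26=0x3 ⇒ bor (RR)
  rd@[25:23]=0x5 ⇒ r5
  rs@[22:20]=0x3 ⇒ r3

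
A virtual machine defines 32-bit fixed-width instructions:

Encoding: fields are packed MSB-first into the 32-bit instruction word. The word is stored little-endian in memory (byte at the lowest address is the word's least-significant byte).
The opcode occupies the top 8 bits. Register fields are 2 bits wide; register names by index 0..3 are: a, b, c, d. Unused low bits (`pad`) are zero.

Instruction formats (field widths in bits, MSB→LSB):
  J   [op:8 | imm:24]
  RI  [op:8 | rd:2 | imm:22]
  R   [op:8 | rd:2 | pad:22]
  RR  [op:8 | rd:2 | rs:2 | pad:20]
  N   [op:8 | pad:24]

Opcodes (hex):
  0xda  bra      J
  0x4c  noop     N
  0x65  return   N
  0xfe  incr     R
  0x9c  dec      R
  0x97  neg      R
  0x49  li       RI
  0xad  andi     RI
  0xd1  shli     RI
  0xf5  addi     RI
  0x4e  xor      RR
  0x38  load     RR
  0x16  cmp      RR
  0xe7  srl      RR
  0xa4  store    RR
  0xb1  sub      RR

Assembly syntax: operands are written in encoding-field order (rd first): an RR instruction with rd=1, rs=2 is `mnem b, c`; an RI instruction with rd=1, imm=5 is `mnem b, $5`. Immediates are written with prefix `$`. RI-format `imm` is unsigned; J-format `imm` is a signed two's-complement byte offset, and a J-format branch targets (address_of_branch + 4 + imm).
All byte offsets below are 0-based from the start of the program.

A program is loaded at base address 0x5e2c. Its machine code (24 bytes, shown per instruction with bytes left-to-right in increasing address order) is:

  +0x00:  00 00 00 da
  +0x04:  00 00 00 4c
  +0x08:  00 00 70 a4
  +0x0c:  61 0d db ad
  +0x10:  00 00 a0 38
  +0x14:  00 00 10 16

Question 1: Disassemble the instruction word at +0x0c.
@+0c  little-endian(61 0d db ad) = 0xaddb0d61
  op=0xaddb0d61>>24=0xad ⇒ andi (RI)
  rd@[23:22]=0x3 ⇒ d
  imm@[21:0]=0x1b0d61 ⇒ $1772897

andi d, $1772897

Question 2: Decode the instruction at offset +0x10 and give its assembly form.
load c, c

[10] 00 00 a0 38 → 0x38a00000
  op=0x38a00000>>24=0x38 ⇒ load (RR)
  [23:22] rd=2 = c
  [21:20] rs=2 = c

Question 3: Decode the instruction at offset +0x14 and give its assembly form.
cmp a, b

off 0x14: read 00 00 10 16 as little → 0x16100000
  top 8b → 0x16 → cmp [RR]
  rd@[23:22]=0x0 ⇒ a
  rs@[21:20]=0x1 ⇒ b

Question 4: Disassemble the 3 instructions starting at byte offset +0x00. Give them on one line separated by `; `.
bra $0; noop; store b, d

[00] 00 00 00 da → 0xda000000
  op=0xda000000>>24=0xda ⇒ bra (J)
  [23:0] imm=0 = $0
[04] 00 00 00 4c → 0x4c000000
  op=0x4c000000>>24=0x4c ⇒ noop (N)
[08] 00 00 70 a4 → 0xa4700000
  op=0xa4700000>>24=0xa4 ⇒ store (RR)
  [23:22] rd=1 = b
  [21:20] rs=3 = d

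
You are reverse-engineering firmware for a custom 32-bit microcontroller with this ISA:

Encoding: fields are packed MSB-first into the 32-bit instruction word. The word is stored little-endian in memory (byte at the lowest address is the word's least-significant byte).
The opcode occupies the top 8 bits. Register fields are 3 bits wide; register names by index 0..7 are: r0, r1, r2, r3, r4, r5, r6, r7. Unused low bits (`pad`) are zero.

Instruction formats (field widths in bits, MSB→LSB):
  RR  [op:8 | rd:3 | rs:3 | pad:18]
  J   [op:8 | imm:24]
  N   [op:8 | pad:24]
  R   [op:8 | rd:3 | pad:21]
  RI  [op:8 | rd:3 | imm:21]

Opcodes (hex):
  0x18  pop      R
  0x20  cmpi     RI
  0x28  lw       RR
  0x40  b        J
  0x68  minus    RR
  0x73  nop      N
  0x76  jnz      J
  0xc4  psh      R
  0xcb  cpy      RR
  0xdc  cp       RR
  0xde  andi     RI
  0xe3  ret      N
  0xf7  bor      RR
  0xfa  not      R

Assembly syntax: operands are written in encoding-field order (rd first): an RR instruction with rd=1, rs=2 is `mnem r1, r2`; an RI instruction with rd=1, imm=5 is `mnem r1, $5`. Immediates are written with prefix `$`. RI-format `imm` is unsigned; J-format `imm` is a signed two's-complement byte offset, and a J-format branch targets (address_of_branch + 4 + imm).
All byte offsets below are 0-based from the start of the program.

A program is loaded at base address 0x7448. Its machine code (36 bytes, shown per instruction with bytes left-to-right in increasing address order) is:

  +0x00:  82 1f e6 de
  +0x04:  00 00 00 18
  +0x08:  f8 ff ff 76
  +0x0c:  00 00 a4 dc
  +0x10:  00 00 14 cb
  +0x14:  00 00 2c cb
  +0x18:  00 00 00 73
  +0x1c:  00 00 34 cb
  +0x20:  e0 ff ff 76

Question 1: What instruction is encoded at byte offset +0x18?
nop

off 0x18: read 00 00 00 73 as little → 0x73000000
  opcode bits[31:24]=0x73: nop/N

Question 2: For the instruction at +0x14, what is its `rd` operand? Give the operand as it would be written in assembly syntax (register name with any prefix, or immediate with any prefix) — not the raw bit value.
r1

+0x14: 00 00 2c cb ⇒ word 0xcb2c0000 (little)
  op=0xcb2c0000>>24=0xcb ⇒ cpy (RR)
  rd@[23:21]=0x1 ⇒ r1
  rs@[20:18]=0x3 ⇒ r3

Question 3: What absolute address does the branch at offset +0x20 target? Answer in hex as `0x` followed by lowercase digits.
0x744c

off 0x20: read e0 ff ff 76 as little → 0x76ffffe0
  top 8b → 0x76 → jnz [J]
  imm@[23:0]=0xffffe0 (s24→-32) ⇒ $-32
  target = base 0x7448 + off 0x20 + 4 + imm -32 = 0x744c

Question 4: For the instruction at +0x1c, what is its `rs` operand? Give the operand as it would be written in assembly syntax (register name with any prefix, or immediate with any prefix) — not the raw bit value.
r5

off 0x1c: read 00 00 34 cb as little → 0xcb340000
  opcode bits[31:24]=0xcb: cpy/RR
  rd@[23:21]=0x1 ⇒ r1
  rs@[20:18]=0x5 ⇒ r5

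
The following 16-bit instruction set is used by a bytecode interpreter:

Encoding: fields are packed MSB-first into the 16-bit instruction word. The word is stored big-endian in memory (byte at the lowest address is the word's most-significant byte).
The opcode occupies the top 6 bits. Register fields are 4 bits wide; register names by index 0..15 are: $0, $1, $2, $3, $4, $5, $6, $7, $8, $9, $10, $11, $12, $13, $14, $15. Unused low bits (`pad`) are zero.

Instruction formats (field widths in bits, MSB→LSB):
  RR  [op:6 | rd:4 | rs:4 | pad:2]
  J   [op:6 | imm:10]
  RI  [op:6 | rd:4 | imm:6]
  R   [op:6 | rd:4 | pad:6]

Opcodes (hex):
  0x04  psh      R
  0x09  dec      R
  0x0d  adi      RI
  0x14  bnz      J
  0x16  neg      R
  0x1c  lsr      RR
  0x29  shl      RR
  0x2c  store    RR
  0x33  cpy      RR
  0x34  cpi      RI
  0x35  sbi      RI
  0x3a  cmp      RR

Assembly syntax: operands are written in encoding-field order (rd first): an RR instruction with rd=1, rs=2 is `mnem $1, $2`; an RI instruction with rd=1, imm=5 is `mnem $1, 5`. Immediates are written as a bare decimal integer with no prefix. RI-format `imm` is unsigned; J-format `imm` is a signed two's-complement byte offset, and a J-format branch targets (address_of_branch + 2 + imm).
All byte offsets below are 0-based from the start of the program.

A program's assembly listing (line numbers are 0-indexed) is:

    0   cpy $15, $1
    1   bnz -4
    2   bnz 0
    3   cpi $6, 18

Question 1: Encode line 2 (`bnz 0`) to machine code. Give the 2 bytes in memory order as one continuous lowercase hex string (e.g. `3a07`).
line 2 (bnz): pack op=0x14:6|imm=0:10 = 0x5000; big→ 50 00

5000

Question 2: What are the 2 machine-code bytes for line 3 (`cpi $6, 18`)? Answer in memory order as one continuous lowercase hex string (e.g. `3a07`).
d192

3. cpi fields op=0x34:6|rd=6:4|imm=18:6 → word d192h → d1 92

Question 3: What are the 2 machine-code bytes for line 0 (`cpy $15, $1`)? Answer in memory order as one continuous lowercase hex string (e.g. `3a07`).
cfc4

0. cpy fields op=0x33:6|rd=15:4|rs=1:4|pad=0:2 → word cfc4h → cf c4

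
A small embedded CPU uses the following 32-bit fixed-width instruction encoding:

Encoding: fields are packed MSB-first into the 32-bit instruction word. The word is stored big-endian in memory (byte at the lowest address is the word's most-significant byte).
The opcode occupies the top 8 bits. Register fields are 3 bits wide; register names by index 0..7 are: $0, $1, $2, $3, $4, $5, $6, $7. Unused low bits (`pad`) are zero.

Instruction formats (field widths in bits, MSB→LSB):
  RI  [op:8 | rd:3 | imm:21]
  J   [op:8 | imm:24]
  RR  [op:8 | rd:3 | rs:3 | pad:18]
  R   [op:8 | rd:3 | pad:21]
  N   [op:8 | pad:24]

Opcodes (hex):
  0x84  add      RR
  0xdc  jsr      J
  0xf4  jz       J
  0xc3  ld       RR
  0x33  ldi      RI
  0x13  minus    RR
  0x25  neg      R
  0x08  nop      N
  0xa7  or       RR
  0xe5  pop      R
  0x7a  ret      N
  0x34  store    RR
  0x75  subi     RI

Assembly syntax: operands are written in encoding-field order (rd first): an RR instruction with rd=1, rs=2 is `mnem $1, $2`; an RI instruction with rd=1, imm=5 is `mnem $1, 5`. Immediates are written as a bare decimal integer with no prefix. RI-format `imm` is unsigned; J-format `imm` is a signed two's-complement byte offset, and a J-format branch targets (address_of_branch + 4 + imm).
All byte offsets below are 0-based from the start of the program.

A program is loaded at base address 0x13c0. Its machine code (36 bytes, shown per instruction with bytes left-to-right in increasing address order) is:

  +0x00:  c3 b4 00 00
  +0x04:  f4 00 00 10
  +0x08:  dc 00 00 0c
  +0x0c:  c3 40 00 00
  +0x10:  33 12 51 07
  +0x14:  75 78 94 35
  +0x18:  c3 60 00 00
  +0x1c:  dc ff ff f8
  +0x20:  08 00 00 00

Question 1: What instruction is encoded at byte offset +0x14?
subi $3, 1610805

[14] 75 78 94 35 → 0x75789435
  top 8b → 0x75 → subi [RI]
  rd@[23:21]=0x3 ⇒ $3
  imm@[20:0]=0x189435 ⇒ 1610805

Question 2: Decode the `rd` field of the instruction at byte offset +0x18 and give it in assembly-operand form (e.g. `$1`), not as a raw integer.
+0x18: c3 60 00 00 ⇒ word 0xc3600000 (big)
  top 8b → 0xc3 → ld [RR]
  rd@[23:21]=0x3 ⇒ $3
  rs@[20:18]=0x0 ⇒ $0

$3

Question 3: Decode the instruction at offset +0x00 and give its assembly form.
ld $5, $5

@+00  big-endian(c3 b4 00 00) = 0xc3b40000
  op=0xc3b40000>>24=0xc3 ⇒ ld (RR)
  [23:21] rd=5 = $5
  [20:18] rs=5 = $5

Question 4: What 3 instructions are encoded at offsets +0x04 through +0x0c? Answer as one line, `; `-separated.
@+04  big-endian(f4 00 00 10) = 0xf4000010
  top 8b → 0xf4 → jz [J]
  imm: (w>>0)&0xffffff=0x10 → 16
@+08  big-endian(dc 00 00 0c) = 0xdc00000c
  top 8b → 0xdc → jsr [J]
  imm: (w>>0)&0xffffff=0xc → 12
@+0c  big-endian(c3 40 00 00) = 0xc3400000
  top 8b → 0xc3 → ld [RR]
  rd: (w>>21)&0x7=0x2 → $2
  rs: (w>>18)&0x7=0x0 → $0

jz 16; jsr 12; ld $2, $0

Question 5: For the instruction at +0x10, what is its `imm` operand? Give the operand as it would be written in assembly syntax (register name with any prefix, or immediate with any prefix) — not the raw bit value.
1200391

[10] 33 12 51 07 → 0x33125107
  opcode bits[31:24]=0x33: ldi/RI
  rd@[23:21]=0x0 ⇒ $0
  imm@[20:0]=0x125107 ⇒ 1200391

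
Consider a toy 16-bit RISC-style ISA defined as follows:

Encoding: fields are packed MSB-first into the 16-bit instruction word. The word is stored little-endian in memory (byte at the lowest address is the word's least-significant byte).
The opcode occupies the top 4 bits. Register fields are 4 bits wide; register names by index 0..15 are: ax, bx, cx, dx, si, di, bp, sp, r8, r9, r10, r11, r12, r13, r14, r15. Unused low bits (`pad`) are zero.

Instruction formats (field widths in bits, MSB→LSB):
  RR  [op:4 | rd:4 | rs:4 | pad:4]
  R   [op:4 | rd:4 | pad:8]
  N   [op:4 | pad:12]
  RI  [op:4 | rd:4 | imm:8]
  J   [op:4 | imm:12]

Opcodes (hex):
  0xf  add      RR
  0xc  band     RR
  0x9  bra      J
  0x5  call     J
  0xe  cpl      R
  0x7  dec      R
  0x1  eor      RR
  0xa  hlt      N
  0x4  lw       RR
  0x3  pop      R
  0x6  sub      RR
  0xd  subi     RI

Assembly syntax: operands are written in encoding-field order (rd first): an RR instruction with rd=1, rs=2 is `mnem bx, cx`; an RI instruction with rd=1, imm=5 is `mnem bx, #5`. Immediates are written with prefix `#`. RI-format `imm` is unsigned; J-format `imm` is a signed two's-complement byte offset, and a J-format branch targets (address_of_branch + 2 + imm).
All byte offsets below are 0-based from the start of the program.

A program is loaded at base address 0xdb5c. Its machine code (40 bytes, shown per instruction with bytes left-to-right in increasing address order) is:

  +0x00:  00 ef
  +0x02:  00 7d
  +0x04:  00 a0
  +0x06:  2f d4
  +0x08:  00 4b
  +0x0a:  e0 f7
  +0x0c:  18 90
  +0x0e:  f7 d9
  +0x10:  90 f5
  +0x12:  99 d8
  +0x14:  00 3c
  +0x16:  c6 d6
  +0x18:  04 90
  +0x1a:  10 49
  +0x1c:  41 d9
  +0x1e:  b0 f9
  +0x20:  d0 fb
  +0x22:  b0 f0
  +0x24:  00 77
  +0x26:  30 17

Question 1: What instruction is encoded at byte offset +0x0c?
@+0c  little-endian(18 90) = 0x9018
  op=0x9018>>12=0x9 ⇒ bra (J)
  [11:0] imm=24 = #24

bra #24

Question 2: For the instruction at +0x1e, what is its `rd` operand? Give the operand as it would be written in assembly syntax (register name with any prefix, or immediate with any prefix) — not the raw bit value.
r9

off 0x1e: read b0 f9 as little → 0xf9b0
  op=0xf9b0>>12=0xf ⇒ add (RR)
  rd: (w>>8)&0xf=0x9 → r9
  rs: (w>>4)&0xf=0xb → r11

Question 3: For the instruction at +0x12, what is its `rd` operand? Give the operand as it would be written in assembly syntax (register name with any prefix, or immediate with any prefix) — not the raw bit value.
r8

off 0x12: read 99 d8 as little → 0xd899
  top 4b → 0xd → subi [RI]
  rd: (w>>8)&0xf=0x8 → r8
  imm: (w>>0)&0xff=0x99 → #153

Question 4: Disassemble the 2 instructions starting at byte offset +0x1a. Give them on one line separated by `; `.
lw r9, bx; subi r9, #65

+0x1a: 10 49 ⇒ word 0x4910 (little)
  op=0x4910>>12=0x4 ⇒ lw (RR)
  rd@[11:8]=0x9 ⇒ r9
  rs@[7:4]=0x1 ⇒ bx
+0x1c: 41 d9 ⇒ word 0xd941 (little)
  op=0xd941>>12=0xd ⇒ subi (RI)
  rd@[11:8]=0x9 ⇒ r9
  imm@[7:0]=0x41 ⇒ #65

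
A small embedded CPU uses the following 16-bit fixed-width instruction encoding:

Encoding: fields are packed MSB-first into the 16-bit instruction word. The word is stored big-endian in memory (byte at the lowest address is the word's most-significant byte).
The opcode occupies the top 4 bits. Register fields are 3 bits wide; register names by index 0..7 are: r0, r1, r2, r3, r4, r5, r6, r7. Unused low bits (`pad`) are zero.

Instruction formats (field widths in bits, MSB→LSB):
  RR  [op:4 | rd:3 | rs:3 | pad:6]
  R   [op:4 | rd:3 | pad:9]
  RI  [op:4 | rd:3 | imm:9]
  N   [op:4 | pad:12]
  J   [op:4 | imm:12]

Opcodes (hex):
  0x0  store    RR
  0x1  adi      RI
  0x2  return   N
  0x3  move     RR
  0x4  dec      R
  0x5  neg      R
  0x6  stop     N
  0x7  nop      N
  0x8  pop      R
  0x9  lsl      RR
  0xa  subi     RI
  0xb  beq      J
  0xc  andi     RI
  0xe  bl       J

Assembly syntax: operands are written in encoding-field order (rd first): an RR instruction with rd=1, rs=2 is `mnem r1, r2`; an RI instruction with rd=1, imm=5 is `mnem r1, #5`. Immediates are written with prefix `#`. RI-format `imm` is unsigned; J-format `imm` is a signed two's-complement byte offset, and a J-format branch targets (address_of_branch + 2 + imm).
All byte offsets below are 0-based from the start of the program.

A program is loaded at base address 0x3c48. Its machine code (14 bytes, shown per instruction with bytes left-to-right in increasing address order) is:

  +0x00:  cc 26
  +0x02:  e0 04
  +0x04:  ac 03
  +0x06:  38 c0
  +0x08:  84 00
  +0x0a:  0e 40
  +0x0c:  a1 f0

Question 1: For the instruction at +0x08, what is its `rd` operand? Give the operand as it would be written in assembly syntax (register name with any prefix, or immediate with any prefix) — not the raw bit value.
[08] 84 00 → 0x8400
  opcode bits[15:12]=0x8: pop/R
  [11:9] rd=2 = r2

r2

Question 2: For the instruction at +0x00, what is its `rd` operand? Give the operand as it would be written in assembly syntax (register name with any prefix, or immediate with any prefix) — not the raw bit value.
r6

@+00  big-endian(cc 26) = 0xcc26
  top 4b → 0xc → andi [RI]
  rd: (w>>9)&0x7=0x6 → r6
  imm: (w>>0)&0x1ff=0x26 → #38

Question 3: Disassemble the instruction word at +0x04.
off 0x04: read ac 03 as big → 0xac03
  op=0xac03>>12=0xa ⇒ subi (RI)
  rd@[11:9]=0x6 ⇒ r6
  imm@[8:0]=0x3 ⇒ #3

subi r6, #3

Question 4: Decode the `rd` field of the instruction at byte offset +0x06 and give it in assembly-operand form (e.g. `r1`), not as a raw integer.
r4

@+06  big-endian(38 c0) = 0x38c0
  opcode bits[15:12]=0x3: move/RR
  rd@[11:9]=0x4 ⇒ r4
  rs@[8:6]=0x3 ⇒ r3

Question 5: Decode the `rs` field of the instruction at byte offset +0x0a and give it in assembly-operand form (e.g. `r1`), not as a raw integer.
r1

[0a] 0e 40 → 0x0e40
  op=0x0e40>>12=0x0 ⇒ store (RR)
  rd: (w>>9)&0x7=0x7 → r7
  rs: (w>>6)&0x7=0x1 → r1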